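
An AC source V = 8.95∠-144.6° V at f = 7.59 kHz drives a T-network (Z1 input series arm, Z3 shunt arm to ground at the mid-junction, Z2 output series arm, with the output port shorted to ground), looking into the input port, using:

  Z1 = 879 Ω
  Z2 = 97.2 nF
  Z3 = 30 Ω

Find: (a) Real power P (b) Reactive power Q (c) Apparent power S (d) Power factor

Step 1 — Angular frequency: ω = 2π·f = 2π·7590 = 4.769e+04 rad/s.
Step 2 — Component impedances:
  Z1: Z = R = 879 Ω
  Z2: Z = 1/(jωC) = -j/(ω·C) = 0 - j215.7 Ω
  Z3: Z = R = 30 Ω
Step 3 — With the output port shorted to ground, the output series arm Z2 runs from the junction to ground; the shunt arm Z3 also runs from the junction to ground. They appear in parallel: Z3 || Z2 = 29.43 - j4.093 Ω.
Step 4 — Series with input arm Z1: Z_in = Z1 + (Z3 || Z2) = 908.4 - j4.093 Ω = 908.4∠-0.3° Ω.
Step 5 — Source phasor: V = 8.95∠-144.6° V = -7.295 - j5.185 V.
Step 6 — Current: I = V / Z = -0.008005 - j0.005743 A = 0.009852∠-144.3° A.
Step 7 — Complex power: S = V·I* = 0.08817 - j0.0003973 VA.
Step 8 — Real power: P = Re(S) = 0.08817 W.
Step 9 — Reactive power: Q = Im(S) = -0.0003973 VAR.
Step 10 — Apparent power: |S| = 0.08818 VA.
Step 11 — Power factor: PF = P/|S| = 1 (leading).

(a) P = 0.08817 W  (b) Q = -0.0003973 VAR  (c) S = 0.08818 VA  (d) PF = 1 (leading)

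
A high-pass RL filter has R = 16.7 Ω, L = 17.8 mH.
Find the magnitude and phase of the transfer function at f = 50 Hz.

Step 1 — Angular frequency: ω = 2π·50 = 314.2 rad/s.
Step 2 — Transfer function: H(jω) = jωL/(R + jωL).
Step 3 — Numerator jωL = j·5.592; denominator R + jωL = 16.7 + j5.592.
Step 4 — H = 0.1008 + j0.3011.
Step 5 — Magnitude: |H| = 0.3175 (-10.0 dB); phase: φ = 71.5°.

|H| = 0.3175 (-10.0 dB), φ = 71.5°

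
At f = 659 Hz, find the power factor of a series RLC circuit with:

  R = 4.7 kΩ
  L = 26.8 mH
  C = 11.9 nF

Step 1 — Angular frequency: ω = 2π·f = 2π·659 = 4141 rad/s.
Step 2 — Component impedances:
  R: Z = R = 4700 Ω
  L: Z = jωL = j·4141·0.0268 = 0 + j111 Ω
  C: Z = 1/(jωC) = -j/(ω·C) = 0 - j2.029e+04 Ω
Step 3 — Series combination: Z_total = R + L + C = 4700 - j2.018e+04 Ω = 2.072e+04∠-76.9° Ω.
Step 4 — Power factor: PF = cos(φ) = Re(Z)/|Z| = 4700/2.072e+04 = 0.2268.
Step 5 — Type: Im(Z) = -2.018e+04 ⇒ leading (phase φ = -76.9°).

PF = 0.2268 (leading, φ = -76.9°)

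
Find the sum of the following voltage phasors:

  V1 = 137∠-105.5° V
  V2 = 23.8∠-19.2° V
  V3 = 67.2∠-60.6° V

Step 1 — Convert each phasor to rectangular form:
  V1 = 137·(cos(-105.5°) + j·sin(-105.5°)) = -36.61 - j132 V
  V2 = 23.8·(cos(-19.2°) + j·sin(-19.2°)) = 22.48 - j7.827 V
  V3 = 67.2·(cos(-60.6°) + j·sin(-60.6°)) = 32.99 - j58.55 V
Step 2 — Sum components: V_total = 18.85 - j198.4 V.
Step 3 — Convert to polar: |V_total| = 199.3 V, ∠V_total = -84.6°.

V_total = 199.3∠-84.6° V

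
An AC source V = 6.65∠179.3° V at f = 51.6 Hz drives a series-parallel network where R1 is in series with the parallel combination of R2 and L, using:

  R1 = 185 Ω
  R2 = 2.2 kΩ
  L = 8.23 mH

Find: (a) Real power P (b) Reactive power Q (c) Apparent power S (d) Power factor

Step 1 — Angular frequency: ω = 2π·f = 2π·51.6 = 324.2 rad/s.
Step 2 — Component impedances:
  R1: Z = R = 185 Ω
  R2: Z = R = 2200 Ω
  L: Z = jωL = j·324.2·0.00823 = 0 + j2.668 Ω
Step 3 — Parallel branch: R2 || L = 1/(1/R2 + 1/L) = 0.003236 + j2.668 Ω.
Step 4 — Series with R1: Z_total = R1 + (R2 || L) = 185 + j2.668 Ω = 185∠0.8° Ω.
Step 5 — Source phasor: V = 6.65∠179.3° V = -6.65 + j0.08124 V.
Step 6 — Current: I = V / Z = -0.03593 + j0.0009573 A = 0.03594∠178.5° A.
Step 7 — Complex power: S = V·I* = 0.239 + j0.003447 VA.
Step 8 — Real power: P = Re(S) = 0.239 W.
Step 9 — Reactive power: Q = Im(S) = 0.003447 VAR.
Step 10 — Apparent power: |S| = 0.239 VA.
Step 11 — Power factor: PF = P/|S| = 0.9999 (lagging).

(a) P = 0.239 W  (b) Q = 0.003447 VAR  (c) S = 0.239 VA  (d) PF = 0.9999 (lagging)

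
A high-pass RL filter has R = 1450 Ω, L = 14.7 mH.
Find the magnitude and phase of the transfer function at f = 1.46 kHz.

Step 1 — Angular frequency: ω = 2π·1460 = 9173 rad/s.
Step 2 — Transfer function: H(jω) = jωL/(R + jωL).
Step 3 — Numerator jωL = j·134.8; denominator R + jωL = 1450 + j134.8.
Step 4 — H = 0.008575 + j0.0922.
Step 5 — Magnitude: |H| = 0.0926 (-20.7 dB); phase: φ = 84.7°.

|H| = 0.0926 (-20.7 dB), φ = 84.7°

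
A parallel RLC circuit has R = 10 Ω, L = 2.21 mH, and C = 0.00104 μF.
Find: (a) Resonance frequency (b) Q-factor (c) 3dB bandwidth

Step 1 — Resonance: ω₀ = 1/√(LC) = 1/√(0.00221·1.04e-09) = 6.596e+05 rad/s.
Step 2 — f₀ = ω₀/(2π) = 1.05e+05 Hz.
Step 3 — Parallel Q: Q = R/(ω₀L) = 10/(6.596e+05·0.00221) = 0.00686.
Step 4 — Bandwidth: Δω = ω₀/Q = 9.615e+07 rad/s; BW = Δω/(2π) = 1.53e+07 Hz.

(a) f₀ = 1.05e+05 Hz  (b) Q = 0.00686  (c) BW = 1.53e+07 Hz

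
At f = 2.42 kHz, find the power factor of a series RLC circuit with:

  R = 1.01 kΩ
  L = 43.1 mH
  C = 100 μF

Step 1 — Angular frequency: ω = 2π·f = 2π·2420 = 1.521e+04 rad/s.
Step 2 — Component impedances:
  R: Z = R = 1010 Ω
  L: Z = jωL = j·1.521e+04·0.0431 = 0 + j655.3 Ω
  C: Z = 1/(jωC) = -j/(ω·C) = 0 - j0.6577 Ω
Step 3 — Series combination: Z_total = R + L + C = 1010 + j654.7 Ω = 1204∠33.0° Ω.
Step 4 — Power factor: PF = cos(φ) = Re(Z)/|Z| = 1010/1203.6 = 0.8391.
Step 5 — Type: Im(Z) = 654.7 ⇒ lagging (phase φ = 33.0°).

PF = 0.8391 (lagging, φ = 33.0°)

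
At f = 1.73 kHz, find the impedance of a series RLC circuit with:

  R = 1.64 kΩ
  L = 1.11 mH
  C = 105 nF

Step 1 — Angular frequency: ω = 2π·f = 2π·1730 = 1.087e+04 rad/s.
Step 2 — Component impedances:
  R: Z = R = 1640 Ω
  L: Z = jωL = j·1.087e+04·0.00111 = 0 + j12.07 Ω
  C: Z = 1/(jωC) = -j/(ω·C) = 0 - j876.2 Ω
Step 3 — Series combination: Z_total = R + L + C = 1640 - j864.1 Ω = 1854∠-27.8° Ω.

Z = 1640 - j864.1 Ω = 1854∠-27.8° Ω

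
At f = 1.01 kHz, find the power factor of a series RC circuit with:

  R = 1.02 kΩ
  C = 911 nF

Step 1 — Angular frequency: ω = 2π·f = 2π·1010 = 6346 rad/s.
Step 2 — Component impedances:
  R: Z = R = 1020 Ω
  C: Z = 1/(jωC) = -j/(ω·C) = 0 - j173 Ω
Step 3 — Series combination: Z_total = R + C = 1020 - j173 Ω = 1035∠-9.6° Ω.
Step 4 — Power factor: PF = cos(φ) = Re(Z)/|Z| = 1020/1034.6 = 0.9859.
Step 5 — Type: Im(Z) = -173 ⇒ leading (phase φ = -9.6°).

PF = 0.9859 (leading, φ = -9.6°)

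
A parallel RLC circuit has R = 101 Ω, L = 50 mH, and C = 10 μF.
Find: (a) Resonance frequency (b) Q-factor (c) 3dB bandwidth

Step 1 — Resonance: ω₀ = 1/√(LC) = 1/√(0.05·1e-05) = 1414 rad/s.
Step 2 — f₀ = ω₀/(2π) = 225.1 Hz.
Step 3 — Parallel Q: Q = R/(ω₀L) = 101/(1414·0.05) = 1.428.
Step 4 — Bandwidth: Δω = ω₀/Q = 990.1 rad/s; BW = Δω/(2π) = 157.6 Hz.

(a) f₀ = 225.1 Hz  (b) Q = 1.428  (c) BW = 157.6 Hz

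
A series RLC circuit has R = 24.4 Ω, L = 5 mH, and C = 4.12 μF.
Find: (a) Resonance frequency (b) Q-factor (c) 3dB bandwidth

Step 1 — Resonance: ω₀ = 1/√(LC) = 1/√(0.005·4.12e-06) = 6967 rad/s.
Step 2 — f₀ = ω₀/(2π) = 1109 Hz.
Step 3 — Series Q: Q = ω₀L/R = 6967·0.005/24.4 = 1.428.
Step 4 — Bandwidth: Δω = ω₀/Q = 4880 rad/s; BW = Δω/(2π) = 776.7 Hz.

(a) f₀ = 1109 Hz  (b) Q = 1.428  (c) BW = 776.7 Hz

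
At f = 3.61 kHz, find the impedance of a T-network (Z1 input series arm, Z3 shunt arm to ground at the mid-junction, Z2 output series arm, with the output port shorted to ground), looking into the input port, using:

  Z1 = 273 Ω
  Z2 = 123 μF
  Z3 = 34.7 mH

Step 1 — Angular frequency: ω = 2π·f = 2π·3610 = 2.268e+04 rad/s.
Step 2 — Component impedances:
  Z1: Z = R = 273 Ω
  Z2: Z = 1/(jωC) = -j/(ω·C) = 0 - j0.3584 Ω
  Z3: Z = jωL = j·2.268e+04·0.0347 = 0 + j787.1 Ω
Step 3 — With the output port shorted to ground, the output series arm Z2 runs from the junction to ground; the shunt arm Z3 also runs from the junction to ground. They appear in parallel: Z3 || Z2 = 0 - j0.3586 Ω.
Step 4 — Series with input arm Z1: Z_in = Z1 + (Z3 || Z2) = 273 - j0.3586 Ω = 273∠-0.1° Ω.

Z = 273 - j0.3586 Ω = 273∠-0.1° Ω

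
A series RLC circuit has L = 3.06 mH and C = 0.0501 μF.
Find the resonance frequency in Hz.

Step 1 — Resonance condition Im(Z)=0 gives ω₀ = 1/√(LC).
Step 2 — ω₀ = 1/√(0.00306·5.01e-08) = 8.076e+04 rad/s.
Step 3 — f₀ = ω₀/(2π) = 1.285e+04 Hz.

f₀ = 1.285e+04 Hz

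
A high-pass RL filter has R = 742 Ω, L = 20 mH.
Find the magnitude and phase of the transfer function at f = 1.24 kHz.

Step 1 — Angular frequency: ω = 2π·1240 = 7791 rad/s.
Step 2 — Transfer function: H(jω) = jωL/(R + jωL).
Step 3 — Numerator jωL = j·155.8; denominator R + jωL = 742 + j155.8.
Step 4 — H = 0.04224 + j0.2011.
Step 5 — Magnitude: |H| = 0.2055 (-13.7 dB); phase: φ = 78.1°.

|H| = 0.2055 (-13.7 dB), φ = 78.1°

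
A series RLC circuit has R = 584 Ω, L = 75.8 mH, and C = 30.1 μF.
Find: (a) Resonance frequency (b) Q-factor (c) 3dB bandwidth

Step 1 — Resonance condition Im(Z)=0 gives ω₀ = 1/√(LC).
Step 2 — ω₀ = 1/√(0.0758·3.01e-05) = 662 rad/s.
Step 3 — f₀ = ω₀/(2π) = 105.4 Hz.
Step 4 — Series Q: Q = ω₀L/R = 662·0.0758/584 = 0.08593.
Step 5 — 3dB bandwidth: Δω = ω₀/Q = 7704 rad/s; BW = Δω/(2π) = 1226 Hz.

(a) f₀ = 105.4 Hz  (b) Q = 0.08593  (c) BW = 1226 Hz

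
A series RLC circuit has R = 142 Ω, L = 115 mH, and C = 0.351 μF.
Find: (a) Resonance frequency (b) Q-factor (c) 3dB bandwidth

Step 1 — Resonance condition Im(Z)=0 gives ω₀ = 1/√(LC).
Step 2 — ω₀ = 1/√(0.115·3.51e-07) = 4977 rad/s.
Step 3 — f₀ = ω₀/(2π) = 792.2 Hz.
Step 4 — Series Q: Q = ω₀L/R = 4977·0.115/142 = 4.031.
Step 5 — 3dB bandwidth: Δω = ω₀/Q = 1235 rad/s; BW = Δω/(2π) = 196.5 Hz.

(a) f₀ = 792.2 Hz  (b) Q = 4.031  (c) BW = 196.5 Hz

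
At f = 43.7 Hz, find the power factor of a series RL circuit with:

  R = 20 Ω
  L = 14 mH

Step 1 — Angular frequency: ω = 2π·f = 2π·43.7 = 274.6 rad/s.
Step 2 — Component impedances:
  R: Z = R = 20 Ω
  L: Z = jωL = j·274.6·0.014 = 0 + j3.844 Ω
Step 3 — Series combination: Z_total = R + L = 20 + j3.844 Ω = 20.37∠10.9° Ω.
Step 4 — Power factor: PF = cos(φ) = Re(Z)/|Z| = 20/20.366 = 0.982.
Step 5 — Type: Im(Z) = 3.844 ⇒ lagging (phase φ = 10.9°).

PF = 0.982 (lagging, φ = 10.9°)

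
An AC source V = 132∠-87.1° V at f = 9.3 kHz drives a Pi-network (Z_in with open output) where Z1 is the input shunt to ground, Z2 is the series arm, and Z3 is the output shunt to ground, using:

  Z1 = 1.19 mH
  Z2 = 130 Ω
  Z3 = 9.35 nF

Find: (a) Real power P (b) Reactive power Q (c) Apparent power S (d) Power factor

Step 1 — Angular frequency: ω = 2π·f = 2π·9300 = 5.843e+04 rad/s.
Step 2 — Component impedances:
  Z1: Z = jωL = j·5.843e+04·0.00119 = 0 + j69.54 Ω
  Z2: Z = R = 130 Ω
  Z3: Z = 1/(jωC) = -j/(ω·C) = 0 - j1830 Ω
Step 3 — With open output, the series arm Z2 and the output shunt Z3 appear in series to ground: Z2 + Z3 = 130 - j1830 Ω.
Step 4 — Parallel with input shunt Z1: Z_in = Z1 || (Z2 + Z3) = 0.2016 + j72.27 Ω = 72.27∠89.8° Ω.
Step 5 — Source phasor: V = 132∠-87.1° V = 6.678 - j131.8 V.
Step 6 — Current: I = V / Z = -1.824 - j0.0975 A = 1.827∠-176.9° A.
Step 7 — Complex power: S = V·I* = 0.6728 + j241.1 VA.
Step 8 — Real power: P = Re(S) = 0.6728 W.
Step 9 — Reactive power: Q = Im(S) = 241.1 VAR.
Step 10 — Apparent power: |S| = 241.1 VA.
Step 11 — Power factor: PF = P/|S| = 0.00279 (lagging).

(a) P = 0.6728 W  (b) Q = 241.1 VAR  (c) S = 241.1 VA  (d) PF = 0.00279 (lagging)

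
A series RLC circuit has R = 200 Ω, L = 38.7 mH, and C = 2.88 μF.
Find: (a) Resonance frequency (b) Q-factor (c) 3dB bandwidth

Step 1 — Resonance: ω₀ = 1/√(LC) = 1/√(0.0387·2.88e-06) = 2995 rad/s.
Step 2 — f₀ = ω₀/(2π) = 476.7 Hz.
Step 3 — Series Q: Q = ω₀L/R = 2995·0.0387/200 = 0.5796.
Step 4 — Bandwidth: Δω = ω₀/Q = 5168 rad/s; BW = Δω/(2π) = 822.5 Hz.

(a) f₀ = 476.7 Hz  (b) Q = 0.5796  (c) BW = 822.5 Hz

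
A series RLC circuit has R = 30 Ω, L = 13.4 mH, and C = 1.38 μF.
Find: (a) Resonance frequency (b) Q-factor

Step 1 — Resonance condition Im(Z)=0 gives ω₀ = 1/√(LC).
Step 2 — ω₀ = 1/√(0.0134·1.38e-06) = 7354 rad/s.
Step 3 — f₀ = ω₀/(2π) = 1170 Hz.
Step 4 — Series Q: Q = ω₀L/R = 7354·0.0134/30 = 3.285.

(a) f₀ = 1170 Hz  (b) Q = 3.285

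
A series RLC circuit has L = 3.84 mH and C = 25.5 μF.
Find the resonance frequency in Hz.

Step 1 — Resonance condition Im(Z)=0 gives ω₀ = 1/√(LC).
Step 2 — ω₀ = 1/√(0.00384·2.55e-05) = 3196 rad/s.
Step 3 — f₀ = ω₀/(2π) = 508.6 Hz.

f₀ = 508.6 Hz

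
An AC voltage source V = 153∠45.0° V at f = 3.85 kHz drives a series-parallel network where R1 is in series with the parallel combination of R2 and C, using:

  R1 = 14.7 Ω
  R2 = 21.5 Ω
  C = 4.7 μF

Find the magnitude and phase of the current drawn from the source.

Step 1 — Angular frequency: ω = 2π·f = 2π·3850 = 2.419e+04 rad/s.
Step 2 — Component impedances:
  R1: Z = R = 14.7 Ω
  R2: Z = R = 21.5 Ω
  C: Z = 1/(jωC) = -j/(ω·C) = 0 - j8.796 Ω
Step 3 — Parallel branch: R2 || C = 1/(1/R2 + 1/C) = 3.082 - j7.535 Ω.
Step 4 — Series with R1: Z_total = R1 + (R2 || C) = 17.78 - j7.535 Ω = 19.31∠-23.0° Ω.
Step 5 — Source phasor: V = 153∠45.0° V = 108.2 + j108.2 V.
Step 6 — Ohm's law: I = V / Z_total = (108.2 + j108.2) / (17.78 - j7.535) = 2.972 + j7.343 A.
Step 7 — Convert to polar: |I| = 7.922 A, ∠I = 68.0°.

I = 7.922∠68.0° A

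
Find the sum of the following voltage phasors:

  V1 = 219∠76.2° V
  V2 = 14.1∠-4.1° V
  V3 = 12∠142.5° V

Step 1 — Convert each phasor to rectangular form:
  V1 = 219·(cos(76.2°) + j·sin(76.2°)) = 52.24 + j212.7 V
  V2 = 14.1·(cos(-4.1°) + j·sin(-4.1°)) = 14.06 - j1.008 V
  V3 = 12·(cos(142.5°) + j·sin(142.5°)) = -9.52 + j7.305 V
Step 2 — Sum components: V_total = 56.78 + j219 V.
Step 3 — Convert to polar: |V_total| = 226.2 V, ∠V_total = 75.5°.

V_total = 226.2∠75.5° V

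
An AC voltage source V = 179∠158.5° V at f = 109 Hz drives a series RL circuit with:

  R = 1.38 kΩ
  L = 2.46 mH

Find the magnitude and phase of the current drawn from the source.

Step 1 — Angular frequency: ω = 2π·f = 2π·109 = 684.9 rad/s.
Step 2 — Component impedances:
  R: Z = R = 1380 Ω
  L: Z = jωL = j·684.9·0.00246 = 0 + j1.685 Ω
Step 3 — Series combination: Z_total = R + L = 1380 + j1.685 Ω = 1380∠0.1° Ω.
Step 4 — Source phasor: V = 179∠158.5° V = -166.5 + j65.6 V.
Step 5 — Ohm's law: I = V / Z_total = (-166.5 + j65.6) / (1380 + j1.685) = -0.1206 + j0.04769 A.
Step 6 — Convert to polar: |I| = 0.1297 A, ∠I = 158.4°.

I = 0.1297∠158.4° A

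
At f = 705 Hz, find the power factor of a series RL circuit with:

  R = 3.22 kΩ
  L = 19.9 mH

Step 1 — Angular frequency: ω = 2π·f = 2π·705 = 4430 rad/s.
Step 2 — Component impedances:
  R: Z = R = 3220 Ω
  L: Z = jωL = j·4430·0.0199 = 0 + j88.15 Ω
Step 3 — Series combination: Z_total = R + L = 3220 + j88.15 Ω = 3221∠1.6° Ω.
Step 4 — Power factor: PF = cos(φ) = Re(Z)/|Z| = 3220/3221.2 = 0.9996.
Step 5 — Type: Im(Z) = 88.15 ⇒ lagging (phase φ = 1.6°).

PF = 0.9996 (lagging, φ = 1.6°)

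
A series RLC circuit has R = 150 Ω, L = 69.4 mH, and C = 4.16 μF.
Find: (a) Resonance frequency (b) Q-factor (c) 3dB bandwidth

Step 1 — Resonance: ω₀ = 1/√(LC) = 1/√(0.0694·4.16e-06) = 1861 rad/s.
Step 2 — f₀ = ω₀/(2π) = 296.2 Hz.
Step 3 — Series Q: Q = ω₀L/R = 1861·0.0694/150 = 0.8611.
Step 4 — Bandwidth: Δω = ω₀/Q = 2161 rad/s; BW = Δω/(2π) = 344 Hz.

(a) f₀ = 296.2 Hz  (b) Q = 0.8611  (c) BW = 344 Hz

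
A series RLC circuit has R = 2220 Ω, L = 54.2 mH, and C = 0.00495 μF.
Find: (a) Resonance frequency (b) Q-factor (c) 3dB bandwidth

Step 1 — Resonance condition Im(Z)=0 gives ω₀ = 1/√(LC).
Step 2 — ω₀ = 1/√(0.0542·4.95e-09) = 6.105e+04 rad/s.
Step 3 — f₀ = ω₀/(2π) = 9717 Hz.
Step 4 — Series Q: Q = ω₀L/R = 6.105e+04·0.0542/2220 = 1.491.
Step 5 — 3dB bandwidth: Δω = ω₀/Q = 4.096e+04 rad/s; BW = Δω/(2π) = 6519 Hz.

(a) f₀ = 9717 Hz  (b) Q = 1.491  (c) BW = 6519 Hz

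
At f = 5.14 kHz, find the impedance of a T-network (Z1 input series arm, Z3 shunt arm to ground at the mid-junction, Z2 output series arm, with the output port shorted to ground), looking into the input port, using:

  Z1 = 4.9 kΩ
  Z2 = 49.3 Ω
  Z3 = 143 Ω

Step 1 — Angular frequency: ω = 2π·f = 2π·5140 = 3.23e+04 rad/s.
Step 2 — Component impedances:
  Z1: Z = R = 4900 Ω
  Z2: Z = R = 49.3 Ω
  Z3: Z = R = 143 Ω
Step 3 — With the output port shorted to ground, the output series arm Z2 runs from the junction to ground; the shunt arm Z3 also runs from the junction to ground. They appear in parallel: Z3 || Z2 = 36.66 Ω.
Step 4 — Series with input arm Z1: Z_in = Z1 + (Z3 || Z2) = 4937 Ω = 4937∠0.0° Ω.

Z = 4937 Ω = 4937∠0.0° Ω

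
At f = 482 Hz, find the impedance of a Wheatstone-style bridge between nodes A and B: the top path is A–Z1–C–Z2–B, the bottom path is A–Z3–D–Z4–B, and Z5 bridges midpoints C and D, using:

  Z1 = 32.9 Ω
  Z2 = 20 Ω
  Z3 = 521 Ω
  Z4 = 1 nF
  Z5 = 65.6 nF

Step 1 — Angular frequency: ω = 2π·f = 2π·482 = 3028 rad/s.
Step 2 — Component impedances:
  Z1: Z = R = 32.9 Ω
  Z2: Z = R = 20 Ω
  Z3: Z = R = 521 Ω
  Z4: Z = 1/(jωC) = -j/(ω·C) = 0 - j3.302e+05 Ω
  Z5: Z = 1/(jωC) = -j/(ω·C) = 0 - j5033 Ω
Step 3 — Bridge requires nodal analysis (the Z5 bridge couples midpoints C and D, so the two paths cannot be reduced to a simple series/parallel combination). Setting node B to ground and injecting 1 A at node A, the 3-node admittance system at A, C, D solves to V_A = Z_AB = 52.88 - j0.2208 Ω = 52.88∠-0.2° Ω.

Z = 52.88 - j0.2208 Ω = 52.88∠-0.2° Ω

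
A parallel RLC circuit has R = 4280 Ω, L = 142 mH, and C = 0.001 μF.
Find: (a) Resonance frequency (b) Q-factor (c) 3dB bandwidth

Step 1 — Resonance: ω₀ = 1/√(LC) = 1/√(0.142·1e-09) = 8.392e+04 rad/s.
Step 2 — f₀ = ω₀/(2π) = 1.336e+04 Hz.
Step 3 — Parallel Q: Q = R/(ω₀L) = 4280/(8.392e+04·0.142) = 0.3592.
Step 4 — Bandwidth: Δω = ω₀/Q = 2.336e+05 rad/s; BW = Δω/(2π) = 3.719e+04 Hz.

(a) f₀ = 1.336e+04 Hz  (b) Q = 0.3592  (c) BW = 3.719e+04 Hz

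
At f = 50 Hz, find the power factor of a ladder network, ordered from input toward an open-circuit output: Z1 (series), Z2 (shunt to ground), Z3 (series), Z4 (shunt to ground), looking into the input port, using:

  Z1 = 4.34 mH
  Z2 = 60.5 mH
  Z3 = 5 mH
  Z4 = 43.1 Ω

Step 1 — Angular frequency: ω = 2π·f = 2π·50 = 314.2 rad/s.
Step 2 — Component impedances:
  Z1: Z = jωL = j·314.2·0.00434 = 0 + j1.363 Ω
  Z2: Z = jωL = j·314.2·0.0605 = 0 + j19.01 Ω
  Z3: Z = jωL = j·314.2·0.005 = 0 + j1.571 Ω
  Z4: Z = R = 43.1 Ω
Step 3 — Ladder network (open output): work backward from the far end, alternating series and parallel combinations. Z_in = 6.826 + j17.11 Ω = 18.42∠68.3° Ω.
Step 4 — Power factor: PF = cos(φ) = Re(Z)/|Z| = 6.8258/18.422 = 0.3705.
Step 5 — Type: Im(Z) = 17.11 ⇒ lagging (phase φ = 68.3°).

PF = 0.3705 (lagging, φ = 68.3°)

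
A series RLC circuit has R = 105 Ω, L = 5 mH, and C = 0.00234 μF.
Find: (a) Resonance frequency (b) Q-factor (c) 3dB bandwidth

Step 1 — Resonance condition Im(Z)=0 gives ω₀ = 1/√(LC).
Step 2 — ω₀ = 1/√(0.005·2.34e-09) = 2.924e+05 rad/s.
Step 3 — f₀ = ω₀/(2π) = 4.653e+04 Hz.
Step 4 — Series Q: Q = ω₀L/R = 2.924e+05·0.005/105 = 13.92.
Step 5 — 3dB bandwidth: Δω = ω₀/Q = 2.1e+04 rad/s; BW = Δω/(2π) = 3342 Hz.

(a) f₀ = 4.653e+04 Hz  (b) Q = 13.92  (c) BW = 3342 Hz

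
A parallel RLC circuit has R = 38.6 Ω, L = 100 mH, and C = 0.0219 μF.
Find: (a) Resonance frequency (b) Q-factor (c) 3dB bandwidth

Step 1 — Resonance: ω₀ = 1/√(LC) = 1/√(0.1·2.19e-08) = 2.137e+04 rad/s.
Step 2 — f₀ = ω₀/(2π) = 3401 Hz.
Step 3 — Parallel Q: Q = R/(ω₀L) = 38.6/(2.137e+04·0.1) = 0.01806.
Step 4 — Bandwidth: Δω = ω₀/Q = 1.183e+06 rad/s; BW = Δω/(2π) = 1.883e+05 Hz.

(a) f₀ = 3401 Hz  (b) Q = 0.01806  (c) BW = 1.883e+05 Hz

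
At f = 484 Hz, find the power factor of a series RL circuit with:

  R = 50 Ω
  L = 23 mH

Step 1 — Angular frequency: ω = 2π·f = 2π·484 = 3041 rad/s.
Step 2 — Component impedances:
  R: Z = R = 50 Ω
  L: Z = jωL = j·3041·0.023 = 0 + j69.94 Ω
Step 3 — Series combination: Z_total = R + L = 50 + j69.94 Ω = 85.98∠54.4° Ω.
Step 4 — Power factor: PF = cos(φ) = Re(Z)/|Z| = 50/85.98 = 0.5815.
Step 5 — Type: Im(Z) = 69.94 ⇒ lagging (phase φ = 54.4°).

PF = 0.5815 (lagging, φ = 54.4°)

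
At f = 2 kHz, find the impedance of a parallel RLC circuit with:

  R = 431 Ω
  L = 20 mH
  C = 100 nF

Step 1 — Angular frequency: ω = 2π·f = 2π·2000 = 1.257e+04 rad/s.
Step 2 — Component impedances:
  R: Z = R = 431 Ω
  L: Z = jωL = j·1.257e+04·0.02 = 0 + j251.3 Ω
  C: Z = 1/(jωC) = -j/(ω·C) = 0 - j795.8 Ω
Step 3 — Parallel combination: 1/Z_total = 1/R + 1/L + 1/C; Z_total = 181.4 + j212.8 Ω = 279.6∠49.6° Ω.

Z = 181.4 + j212.8 Ω = 279.6∠49.6° Ω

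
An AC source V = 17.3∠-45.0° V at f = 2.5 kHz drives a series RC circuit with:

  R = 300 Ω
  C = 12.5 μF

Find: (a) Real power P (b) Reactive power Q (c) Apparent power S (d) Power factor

Step 1 — Angular frequency: ω = 2π·f = 2π·2500 = 1.571e+04 rad/s.
Step 2 — Component impedances:
  R: Z = R = 300 Ω
  C: Z = 1/(jωC) = -j/(ω·C) = 0 - j5.093 Ω
Step 3 — Series combination: Z_total = R + C = 300 - j5.093 Ω = 300∠-1.0° Ω.
Step 4 — Source phasor: V = 17.3∠-45.0° V = 12.23 - j12.23 V.
Step 5 — Current: I = V / Z = 0.04146 - j0.04007 A = 0.05766∠-44.0° A.
Step 6 — Complex power: S = V·I* = 0.9973 - j0.01693 VA.
Step 7 — Real power: P = Re(S) = 0.9973 W.
Step 8 — Reactive power: Q = Im(S) = -0.01693 VAR.
Step 9 — Apparent power: |S| = 0.9975 VA.
Step 10 — Power factor: PF = P/|S| = 0.9999 (leading).

(a) P = 0.9973 W  (b) Q = -0.01693 VAR  (c) S = 0.9975 VA  (d) PF = 0.9999 (leading)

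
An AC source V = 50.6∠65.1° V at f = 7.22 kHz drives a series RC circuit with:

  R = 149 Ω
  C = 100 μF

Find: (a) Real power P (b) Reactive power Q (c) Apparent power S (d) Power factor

Step 1 — Angular frequency: ω = 2π·f = 2π·7220 = 4.536e+04 rad/s.
Step 2 — Component impedances:
  R: Z = R = 149 Ω
  C: Z = 1/(jωC) = -j/(ω·C) = 0 - j0.2204 Ω
Step 3 — Series combination: Z_total = R + C = 149 - j0.2204 Ω = 149∠-0.1° Ω.
Step 4 — Source phasor: V = 50.6∠65.1° V = 21.3 + j45.9 V.
Step 5 — Current: I = V / Z = 0.1425 + j0.3082 A = 0.3396∠65.2° A.
Step 6 — Complex power: S = V·I* = 17.18 - j0.02542 VA.
Step 7 — Real power: P = Re(S) = 17.18 W.
Step 8 — Reactive power: Q = Im(S) = -0.02542 VAR.
Step 9 — Apparent power: |S| = 17.18 VA.
Step 10 — Power factor: PF = P/|S| = 1 (leading).

(a) P = 17.18 W  (b) Q = -0.02542 VAR  (c) S = 17.18 VA  (d) PF = 1 (leading)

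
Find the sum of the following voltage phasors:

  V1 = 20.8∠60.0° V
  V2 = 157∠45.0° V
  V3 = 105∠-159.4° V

Step 1 — Convert each phasor to rectangular form:
  V1 = 20.8·(cos(60.0°) + j·sin(60.0°)) = 10.4 + j18.01 V
  V2 = 157·(cos(45.0°) + j·sin(45.0°)) = 111 + j111 V
  V3 = 105·(cos(-159.4°) + j·sin(-159.4°)) = -98.29 - j36.94 V
Step 2 — Sum components: V_total = 23.13 + j92.09 V.
Step 3 — Convert to polar: |V_total| = 94.95 V, ∠V_total = 75.9°.

V_total = 94.95∠75.9° V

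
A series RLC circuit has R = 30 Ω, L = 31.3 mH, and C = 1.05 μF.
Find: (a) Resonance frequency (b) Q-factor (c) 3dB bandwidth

Step 1 — Resonance: ω₀ = 1/√(LC) = 1/√(0.0313·1.05e-06) = 5516 rad/s.
Step 2 — f₀ = ω₀/(2π) = 877.9 Hz.
Step 3 — Series Q: Q = ω₀L/R = 5516·0.0313/30 = 5.755.
Step 4 — Bandwidth: Δω = ω₀/Q = 958.5 rad/s; BW = Δω/(2π) = 152.5 Hz.

(a) f₀ = 877.9 Hz  (b) Q = 5.755  (c) BW = 152.5 Hz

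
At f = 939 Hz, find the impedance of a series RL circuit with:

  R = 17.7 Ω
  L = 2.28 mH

Step 1 — Angular frequency: ω = 2π·f = 2π·939 = 5900 rad/s.
Step 2 — Component impedances:
  R: Z = R = 17.7 Ω
  L: Z = jωL = j·5900·0.00228 = 0 + j13.45 Ω
Step 3 — Series combination: Z_total = R + L = 17.7 + j13.45 Ω = 22.23∠37.2° Ω.

Z = 17.7 + j13.45 Ω = 22.23∠37.2° Ω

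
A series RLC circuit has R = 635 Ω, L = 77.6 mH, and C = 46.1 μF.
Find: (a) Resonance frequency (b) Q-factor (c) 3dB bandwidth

Step 1 — Resonance: ω₀ = 1/√(LC) = 1/√(0.0776·4.61e-05) = 528.7 rad/s.
Step 2 — f₀ = ω₀/(2π) = 84.15 Hz.
Step 3 — Series Q: Q = ω₀L/R = 528.7·0.0776/635 = 0.06461.
Step 4 — Bandwidth: Δω = ω₀/Q = 8183 rad/s; BW = Δω/(2π) = 1302 Hz.

(a) f₀ = 84.15 Hz  (b) Q = 0.06461  (c) BW = 1302 Hz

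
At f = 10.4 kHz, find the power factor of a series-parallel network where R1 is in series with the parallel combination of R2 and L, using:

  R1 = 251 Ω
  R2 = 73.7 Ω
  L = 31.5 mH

Step 1 — Angular frequency: ω = 2π·f = 2π·1.04e+04 = 6.535e+04 rad/s.
Step 2 — Component impedances:
  R1: Z = R = 251 Ω
  R2: Z = R = 73.7 Ω
  L: Z = jωL = j·6.535e+04·0.0315 = 0 + j2058 Ω
Step 3 — Parallel branch: R2 || L = 1/(1/R2 + 1/L) = 73.61 + j2.635 Ω.
Step 4 — Series with R1: Z_total = R1 + (R2 || L) = 324.6 + j2.635 Ω = 324.6∠0.5° Ω.
Step 5 — Power factor: PF = cos(φ) = Re(Z)/|Z| = 324.6/324.6 = 1.
Step 6 — Type: Im(Z) = 2.635 ⇒ lagging (phase φ = 0.5°).

PF = 1 (lagging, φ = 0.5°)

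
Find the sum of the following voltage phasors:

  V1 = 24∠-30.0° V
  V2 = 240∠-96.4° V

Step 1 — Convert each phasor to rectangular form:
  V1 = 24·(cos(-30.0°) + j·sin(-30.0°)) = 20.78 - j12 V
  V2 = 240·(cos(-96.4°) + j·sin(-96.4°)) = -26.75 - j238.5 V
Step 2 — Sum components: V_total = -5.968 - j250.5 V.
Step 3 — Convert to polar: |V_total| = 250.6 V, ∠V_total = -91.4°.

V_total = 250.6∠-91.4° V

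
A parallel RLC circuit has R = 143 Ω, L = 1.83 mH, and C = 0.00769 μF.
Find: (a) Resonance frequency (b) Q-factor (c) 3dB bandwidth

Step 1 — Resonance: ω₀ = 1/√(LC) = 1/√(0.00183·7.69e-09) = 2.666e+05 rad/s.
Step 2 — f₀ = ω₀/(2π) = 4.243e+04 Hz.
Step 3 — Parallel Q: Q = R/(ω₀L) = 143/(2.666e+05·0.00183) = 0.2931.
Step 4 — Bandwidth: Δω = ω₀/Q = 9.094e+05 rad/s; BW = Δω/(2π) = 1.447e+05 Hz.

(a) f₀ = 4.243e+04 Hz  (b) Q = 0.2931  (c) BW = 1.447e+05 Hz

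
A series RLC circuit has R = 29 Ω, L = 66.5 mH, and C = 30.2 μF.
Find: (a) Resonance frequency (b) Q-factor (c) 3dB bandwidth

Step 1 — Resonance: ω₀ = 1/√(LC) = 1/√(0.0665·3.02e-05) = 705.6 rad/s.
Step 2 — f₀ = ω₀/(2π) = 112.3 Hz.
Step 3 — Series Q: Q = ω₀L/R = 705.6·0.0665/29 = 1.618.
Step 4 — Bandwidth: Δω = ω₀/Q = 436.1 rad/s; BW = Δω/(2π) = 69.41 Hz.

(a) f₀ = 112.3 Hz  (b) Q = 1.618  (c) BW = 69.41 Hz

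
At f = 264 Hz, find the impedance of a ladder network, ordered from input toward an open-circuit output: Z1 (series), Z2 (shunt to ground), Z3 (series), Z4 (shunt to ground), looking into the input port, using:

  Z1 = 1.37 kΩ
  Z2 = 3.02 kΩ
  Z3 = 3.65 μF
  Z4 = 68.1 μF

Step 1 — Angular frequency: ω = 2π·f = 2π·264 = 1659 rad/s.
Step 2 — Component impedances:
  Z1: Z = R = 1370 Ω
  Z2: Z = R = 3020 Ω
  Z3: Z = 1/(jωC) = -j/(ω·C) = 0 - j165.2 Ω
  Z4: Z = 1/(jωC) = -j/(ω·C) = 0 - j8.853 Ω
Step 3 — Ladder network (open output): work backward from the far end, alternating series and parallel combinations. Z_in = 1380 - j173.4 Ω = 1391∠-7.2° Ω.

Z = 1380 - j173.4 Ω = 1391∠-7.2° Ω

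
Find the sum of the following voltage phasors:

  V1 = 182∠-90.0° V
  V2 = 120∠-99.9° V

Step 1 — Convert each phasor to rectangular form:
  V1 = 182·(cos(-90.0°) + j·sin(-90.0°)) = 0 - j182 V
  V2 = 120·(cos(-99.9°) + j·sin(-99.9°)) = -20.63 - j118.2 V
Step 2 — Sum components: V_total = -20.63 - j300.2 V.
Step 3 — Convert to polar: |V_total| = 300.9 V, ∠V_total = -93.9°.

V_total = 300.9∠-93.9° V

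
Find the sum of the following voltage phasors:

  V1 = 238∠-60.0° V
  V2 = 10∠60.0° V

Step 1 — Convert each phasor to rectangular form:
  V1 = 238·(cos(-60.0°) + j·sin(-60.0°)) = 119 - j206.1 V
  V2 = 10·(cos(60.0°) + j·sin(60.0°)) = 5 + j8.66 V
Step 2 — Sum components: V_total = 124 - j197.5 V.
Step 3 — Convert to polar: |V_total| = 233.2 V, ∠V_total = -57.9°.

V_total = 233.2∠-57.9° V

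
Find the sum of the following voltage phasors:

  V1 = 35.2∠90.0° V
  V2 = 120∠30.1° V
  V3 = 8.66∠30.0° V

Step 1 — Convert each phasor to rectangular form:
  V1 = 35.2·(cos(90.0°) + j·sin(90.0°)) = 0 + j35.2 V
  V2 = 120·(cos(30.1°) + j·sin(30.1°)) = 103.8 + j60.18 V
  V3 = 8.66·(cos(30.0°) + j·sin(30.0°)) = 7.5 + j4.33 V
Step 2 — Sum components: V_total = 111.3 + j99.71 V.
Step 3 — Convert to polar: |V_total| = 149.4 V, ∠V_total = 41.9°.

V_total = 149.4∠41.9° V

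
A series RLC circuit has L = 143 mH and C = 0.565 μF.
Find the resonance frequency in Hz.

Step 1 — Resonance condition Im(Z)=0 gives ω₀ = 1/√(LC).
Step 2 — ω₀ = 1/√(0.143·5.65e-07) = 3518 rad/s.
Step 3 — f₀ = ω₀/(2π) = 559.9 Hz.

f₀ = 559.9 Hz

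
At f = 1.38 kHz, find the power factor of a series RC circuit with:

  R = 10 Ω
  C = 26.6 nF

Step 1 — Angular frequency: ω = 2π·f = 2π·1380 = 8671 rad/s.
Step 2 — Component impedances:
  R: Z = R = 10 Ω
  C: Z = 1/(jωC) = -j/(ω·C) = 0 - j4336 Ω
Step 3 — Series combination: Z_total = R + C = 10 - j4336 Ω = 4336∠-89.9° Ω.
Step 4 — Power factor: PF = cos(φ) = Re(Z)/|Z| = 10/4336 = 0.002306.
Step 5 — Type: Im(Z) = -4336 ⇒ leading (phase φ = -89.9°).

PF = 0.002306 (leading, φ = -89.9°)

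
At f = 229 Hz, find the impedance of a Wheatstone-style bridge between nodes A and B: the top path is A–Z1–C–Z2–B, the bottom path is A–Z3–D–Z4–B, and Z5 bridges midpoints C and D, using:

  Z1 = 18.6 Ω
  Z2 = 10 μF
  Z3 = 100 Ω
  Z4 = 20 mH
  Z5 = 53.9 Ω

Step 1 — Angular frequency: ω = 2π·f = 2π·229 = 1439 rad/s.
Step 2 — Component impedances:
  Z1: Z = R = 18.6 Ω
  Z2: Z = 1/(jωC) = -j/(ω·C) = 0 - j69.5 Ω
  Z3: Z = R = 100 Ω
  Z4: Z = jωL = j·1439·0.02 = 0 + j28.78 Ω
  Z5: Z = R = 53.9 Ω
Step 3 — Bridge requires nodal analysis (the Z5 bridge couples midpoints C and D, so the two paths cannot be reduced to a simple series/parallel combination). Setting node B to ground and injecting 1 A at node A, the 3-node admittance system at A, C, D solves to V_A = Z_AB = 64.37 + j4.804 Ω = 64.55∠4.3° Ω.

Z = 64.37 + j4.804 Ω = 64.55∠4.3° Ω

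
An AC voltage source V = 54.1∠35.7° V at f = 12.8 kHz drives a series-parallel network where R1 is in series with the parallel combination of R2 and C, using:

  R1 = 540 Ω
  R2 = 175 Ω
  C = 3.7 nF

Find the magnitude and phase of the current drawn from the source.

Step 1 — Angular frequency: ω = 2π·f = 2π·1.28e+04 = 8.042e+04 rad/s.
Step 2 — Component impedances:
  R1: Z = R = 540 Ω
  R2: Z = R = 175 Ω
  C: Z = 1/(jωC) = -j/(ω·C) = 0 - j3361 Ω
Step 3 — Parallel branch: R2 || C = 1/(1/R2 + 1/C) = 174.5 - j9.088 Ω.
Step 4 — Series with R1: Z_total = R1 + (R2 || C) = 714.5 - j9.088 Ω = 714.6∠-0.7° Ω.
Step 5 — Source phasor: V = 54.1∠35.7° V = 43.93 + j31.57 V.
Step 6 — Ohm's law: I = V / Z_total = (43.93 + j31.57) / (714.5 - j9.088) = 0.06091 + j0.04496 A.
Step 7 — Convert to polar: |I| = 0.07571 A, ∠I = 36.4°.

I = 0.07571∠36.4° A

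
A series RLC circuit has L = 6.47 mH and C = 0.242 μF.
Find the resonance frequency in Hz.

Step 1 — Resonance condition Im(Z)=0 gives ω₀ = 1/√(LC).
Step 2 — ω₀ = 1/√(0.00647·2.42e-07) = 2.527e+04 rad/s.
Step 3 — f₀ = ω₀/(2π) = 4022 Hz.

f₀ = 4022 Hz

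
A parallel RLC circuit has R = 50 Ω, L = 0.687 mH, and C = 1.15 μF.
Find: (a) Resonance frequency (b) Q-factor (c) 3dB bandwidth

Step 1 — Resonance: ω₀ = 1/√(LC) = 1/√(0.000687·1.15e-06) = 3.558e+04 rad/s.
Step 2 — f₀ = ω₀/(2π) = 5662 Hz.
Step 3 — Parallel Q: Q = R/(ω₀L) = 50/(3.558e+04·0.000687) = 2.046.
Step 4 — Bandwidth: Δω = ω₀/Q = 1.739e+04 rad/s; BW = Δω/(2π) = 2768 Hz.

(a) f₀ = 5662 Hz  (b) Q = 2.046  (c) BW = 2768 Hz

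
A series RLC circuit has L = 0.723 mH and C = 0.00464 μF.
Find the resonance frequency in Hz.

Step 1 — Resonance condition Im(Z)=0 gives ω₀ = 1/√(LC).
Step 2 — ω₀ = 1/√(0.000723·4.64e-09) = 5.46e+05 rad/s.
Step 3 — f₀ = ω₀/(2π) = 8.689e+04 Hz.

f₀ = 8.689e+04 Hz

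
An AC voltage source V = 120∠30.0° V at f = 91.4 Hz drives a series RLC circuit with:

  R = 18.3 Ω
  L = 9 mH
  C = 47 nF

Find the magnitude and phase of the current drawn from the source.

Step 1 — Angular frequency: ω = 2π·f = 2π·91.4 = 574.3 rad/s.
Step 2 — Component impedances:
  R: Z = R = 18.3 Ω
  L: Z = jωL = j·574.3·0.009 = 0 + j5.169 Ω
  C: Z = 1/(jωC) = -j/(ω·C) = 0 - j3.705e+04 Ω
Step 3 — Series combination: Z_total = R + L + C = 18.3 - j3.704e+04 Ω = 3.704e+04∠-90.0° Ω.
Step 4 — Source phasor: V = 120∠30.0° V = 103.9 + j60 V.
Step 5 — Ohm's law: I = V / Z_total = (103.9 + j60) / (18.3 - j3.704e+04) = -0.001618 + j0.002806 A.
Step 6 — Convert to polar: |I| = 0.003239 A, ∠I = 120.0°.

I = 0.003239∠120.0° A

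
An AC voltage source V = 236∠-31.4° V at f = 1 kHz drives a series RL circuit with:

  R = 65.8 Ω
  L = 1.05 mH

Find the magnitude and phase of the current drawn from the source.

Step 1 — Angular frequency: ω = 2π·f = 2π·1000 = 6283 rad/s.
Step 2 — Component impedances:
  R: Z = R = 65.8 Ω
  L: Z = jωL = j·6283·0.00105 = 0 + j6.597 Ω
Step 3 — Series combination: Z_total = R + L = 65.8 + j6.597 Ω = 66.13∠5.7° Ω.
Step 4 — Source phasor: V = 236∠-31.4° V = 201.4 - j123 V.
Step 5 — Ohm's law: I = V / Z_total = (201.4 - j123) / (65.8 + j6.597) = 2.845 - j2.154 A.
Step 6 — Convert to polar: |I| = 3.569 A, ∠I = -37.1°.

I = 3.569∠-37.1° A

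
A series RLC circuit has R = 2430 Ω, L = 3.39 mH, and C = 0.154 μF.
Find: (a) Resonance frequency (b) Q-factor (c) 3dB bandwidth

Step 1 — Resonance: ω₀ = 1/√(LC) = 1/√(0.00339·1.54e-07) = 4.377e+04 rad/s.
Step 2 — f₀ = ω₀/(2π) = 6966 Hz.
Step 3 — Series Q: Q = ω₀L/R = 4.377e+04·0.00339/2430 = 0.06106.
Step 4 — Bandwidth: Δω = ω₀/Q = 7.168e+05 rad/s; BW = Δω/(2π) = 1.141e+05 Hz.

(a) f₀ = 6966 Hz  (b) Q = 0.06106  (c) BW = 1.141e+05 Hz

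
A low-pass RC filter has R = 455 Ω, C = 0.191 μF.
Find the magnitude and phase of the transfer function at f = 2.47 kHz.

Step 1 — Angular frequency: ω = 2π·2470 = 1.552e+04 rad/s.
Step 2 — Transfer function: H(jω) = 1/(1 + jωRC).
Step 3 — Denominator: 1 + jωRC = 1 + j·1.552e+04·455·1.91e-07 = 1 + j1.349.
Step 4 — H = 0.3547 - j0.4784.
Step 5 — Magnitude: |H| = 0.5956 (-4.5 dB); phase: φ = -53.4°.

|H| = 0.5956 (-4.5 dB), φ = -53.4°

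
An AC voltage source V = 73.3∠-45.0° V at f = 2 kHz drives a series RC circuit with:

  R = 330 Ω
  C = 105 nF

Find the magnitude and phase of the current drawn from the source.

Step 1 — Angular frequency: ω = 2π·f = 2π·2000 = 1.257e+04 rad/s.
Step 2 — Component impedances:
  R: Z = R = 330 Ω
  C: Z = 1/(jωC) = -j/(ω·C) = 0 - j757.9 Ω
Step 3 — Series combination: Z_total = R + C = 330 - j757.9 Ω = 826.6∠-66.5° Ω.
Step 4 — Source phasor: V = 73.3∠-45.0° V = 51.83 - j51.83 V.
Step 5 — Ohm's law: I = V / Z_total = (51.83 - j51.83) / (330 - j757.9) = 0.08252 + j0.03246 A.
Step 6 — Convert to polar: |I| = 0.08868 A, ∠I = 21.5°.

I = 0.08868∠21.5° A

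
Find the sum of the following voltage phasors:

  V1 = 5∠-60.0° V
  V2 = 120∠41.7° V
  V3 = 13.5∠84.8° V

Step 1 — Convert each phasor to rectangular form:
  V1 = 5·(cos(-60.0°) + j·sin(-60.0°)) = 2.5 - j4.33 V
  V2 = 120·(cos(41.7°) + j·sin(41.7°)) = 89.6 + j79.83 V
  V3 = 13.5·(cos(84.8°) + j·sin(84.8°)) = 1.224 + j13.44 V
Step 2 — Sum components: V_total = 93.32 + j88.94 V.
Step 3 — Convert to polar: |V_total| = 128.9 V, ∠V_total = 43.6°.

V_total = 128.9∠43.6° V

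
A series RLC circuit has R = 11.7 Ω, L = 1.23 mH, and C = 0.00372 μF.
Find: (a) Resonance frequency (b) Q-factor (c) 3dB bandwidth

Step 1 — Resonance condition Im(Z)=0 gives ω₀ = 1/√(LC).
Step 2 — ω₀ = 1/√(0.00123·3.72e-09) = 4.675e+05 rad/s.
Step 3 — f₀ = ω₀/(2π) = 7.44e+04 Hz.
Step 4 — Series Q: Q = ω₀L/R = 4.675e+05·0.00123/11.7 = 49.15.
Step 5 — 3dB bandwidth: Δω = ω₀/Q = 9512 rad/s; BW = Δω/(2π) = 1514 Hz.

(a) f₀ = 7.44e+04 Hz  (b) Q = 49.15  (c) BW = 1514 Hz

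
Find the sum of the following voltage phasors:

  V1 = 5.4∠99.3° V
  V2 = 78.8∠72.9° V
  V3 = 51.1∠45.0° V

Step 1 — Convert each phasor to rectangular form:
  V1 = 5.4·(cos(99.3°) + j·sin(99.3°)) = -0.8727 + j5.329 V
  V2 = 78.8·(cos(72.9°) + j·sin(72.9°)) = 23.17 + j75.32 V
  V3 = 51.1·(cos(45.0°) + j·sin(45.0°)) = 36.13 + j36.13 V
Step 2 — Sum components: V_total = 58.43 + j116.8 V.
Step 3 — Convert to polar: |V_total| = 130.6 V, ∠V_total = 63.4°.

V_total = 130.6∠63.4° V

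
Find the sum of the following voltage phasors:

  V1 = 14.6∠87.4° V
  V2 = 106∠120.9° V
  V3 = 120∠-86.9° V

Step 1 — Convert each phasor to rectangular form:
  V1 = 14.6·(cos(87.4°) + j·sin(87.4°)) = 0.6623 + j14.58 V
  V2 = 106·(cos(120.9°) + j·sin(120.9°)) = -54.44 + j90.95 V
  V3 = 120·(cos(-86.9°) + j·sin(-86.9°)) = 6.489 - j119.8 V
Step 2 — Sum components: V_total = -47.28 - j14.28 V.
Step 3 — Convert to polar: |V_total| = 49.39 V, ∠V_total = -163.2°.

V_total = 49.39∠-163.2° V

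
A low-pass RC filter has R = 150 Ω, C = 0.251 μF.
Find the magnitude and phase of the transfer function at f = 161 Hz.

Step 1 — Angular frequency: ω = 2π·161 = 1012 rad/s.
Step 2 — Transfer function: H(jω) = 1/(1 + jωRC).
Step 3 — Denominator: 1 + jωRC = 1 + j·1012·150·2.51e-07 = 1 + j0.03809.
Step 4 — H = 0.9986 - j0.03803.
Step 5 — Magnitude: |H| = 0.9993 (-0.0 dB); phase: φ = -2.2°.

|H| = 0.9993 (-0.0 dB), φ = -2.2°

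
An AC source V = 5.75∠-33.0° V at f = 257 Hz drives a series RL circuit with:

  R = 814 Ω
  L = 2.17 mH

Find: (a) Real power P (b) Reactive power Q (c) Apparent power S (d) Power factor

Step 1 — Angular frequency: ω = 2π·f = 2π·257 = 1615 rad/s.
Step 2 — Component impedances:
  R: Z = R = 814 Ω
  L: Z = jωL = j·1615·0.00217 = 0 + j3.504 Ω
Step 3 — Series combination: Z_total = R + L = 814 + j3.504 Ω = 814∠0.2° Ω.
Step 4 — Source phasor: V = 5.75∠-33.0° V = 4.822 - j3.132 V.
Step 5 — Current: I = V / Z = 0.005908 - j0.003873 A = 0.007064∠-33.2° A.
Step 6 — Complex power: S = V·I* = 0.04062 + j0.0001748 VA.
Step 7 — Real power: P = Re(S) = 0.04062 W.
Step 8 — Reactive power: Q = Im(S) = 0.0001748 VAR.
Step 9 — Apparent power: |S| = 0.04062 VA.
Step 10 — Power factor: PF = P/|S| = 1 (lagging).

(a) P = 0.04062 W  (b) Q = 0.0001748 VAR  (c) S = 0.04062 VA  (d) PF = 1 (lagging)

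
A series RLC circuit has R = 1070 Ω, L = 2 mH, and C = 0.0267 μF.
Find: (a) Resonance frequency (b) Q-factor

Step 1 — Resonance condition Im(Z)=0 gives ω₀ = 1/√(LC).
Step 2 — ω₀ = 1/√(0.002·2.67e-08) = 1.368e+05 rad/s.
Step 3 — f₀ = ω₀/(2π) = 2.178e+04 Hz.
Step 4 — Series Q: Q = ω₀L/R = 1.368e+05·0.002/1070 = 0.2558.

(a) f₀ = 2.178e+04 Hz  (b) Q = 0.2558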